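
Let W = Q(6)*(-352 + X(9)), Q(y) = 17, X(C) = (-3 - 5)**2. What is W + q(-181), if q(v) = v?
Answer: -5077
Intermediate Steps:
X(C) = 64 (X(C) = (-8)**2 = 64)
W = -4896 (W = 17*(-352 + 64) = 17*(-288) = -4896)
W + q(-181) = -4896 - 181 = -5077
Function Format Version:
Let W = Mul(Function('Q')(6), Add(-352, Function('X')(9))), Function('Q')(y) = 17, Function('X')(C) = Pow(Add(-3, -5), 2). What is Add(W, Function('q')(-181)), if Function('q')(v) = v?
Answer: -5077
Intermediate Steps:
Function('X')(C) = 64 (Function('X')(C) = Pow(-8, 2) = 64)
W = -4896 (W = Mul(17, Add(-352, 64)) = Mul(17, -288) = -4896)
Add(W, Function('q')(-181)) = Add(-4896, -181) = -5077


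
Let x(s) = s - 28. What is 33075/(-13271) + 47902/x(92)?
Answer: 316795321/424672 ≈ 745.98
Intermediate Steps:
x(s) = -28 + s
33075/(-13271) + 47902/x(92) = 33075/(-13271) + 47902/(-28 + 92) = 33075*(-1/13271) + 47902/64 = -33075/13271 + 47902*(1/64) = -33075/13271 + 23951/32 = 316795321/424672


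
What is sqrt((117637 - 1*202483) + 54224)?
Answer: I*sqrt(30622) ≈ 174.99*I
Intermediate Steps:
sqrt((117637 - 1*202483) + 54224) = sqrt((117637 - 202483) + 54224) = sqrt(-84846 + 54224) = sqrt(-30622) = I*sqrt(30622)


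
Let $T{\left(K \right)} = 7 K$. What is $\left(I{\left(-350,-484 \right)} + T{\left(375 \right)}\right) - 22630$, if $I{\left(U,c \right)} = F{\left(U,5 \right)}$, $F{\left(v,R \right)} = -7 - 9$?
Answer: $-20021$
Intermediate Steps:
$F{\left(v,R \right)} = -16$ ($F{\left(v,R \right)} = -7 - 9 = -16$)
$I{\left(U,c \right)} = -16$
$\left(I{\left(-350,-484 \right)} + T{\left(375 \right)}\right) - 22630 = \left(-16 + 7 \cdot 375\right) - 22630 = \left(-16 + 2625\right) - 22630 = 2609 - 22630 = -20021$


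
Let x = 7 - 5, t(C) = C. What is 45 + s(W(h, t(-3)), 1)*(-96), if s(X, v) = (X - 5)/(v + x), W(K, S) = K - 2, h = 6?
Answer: 77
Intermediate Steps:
x = 2
W(K, S) = -2 + K
s(X, v) = (-5 + X)/(2 + v) (s(X, v) = (X - 5)/(v + 2) = (-5 + X)/(2 + v))
45 + s(W(h, t(-3)), 1)*(-96) = 45 + ((-5 + (-2 + 6))/(2 + 1))*(-96) = 45 + ((-5 + 4)/3)*(-96) = 45 + ((⅓)*(-1))*(-96) = 45 - ⅓*(-96) = 45 + 32 = 77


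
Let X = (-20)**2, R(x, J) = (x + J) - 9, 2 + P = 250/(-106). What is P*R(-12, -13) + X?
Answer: 29054/53 ≈ 548.19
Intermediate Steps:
P = -231/53 (P = -2 + 250/(-106) = -2 + 250*(-1/106) = -2 - 125/53 = -231/53 ≈ -4.3585)
R(x, J) = -9 + J + x (R(x, J) = (J + x) - 9 = -9 + J + x)
X = 400
P*R(-12, -13) + X = -231*(-9 - 13 - 12)/53 + 400 = -231/53*(-34) + 400 = 7854/53 + 400 = 29054/53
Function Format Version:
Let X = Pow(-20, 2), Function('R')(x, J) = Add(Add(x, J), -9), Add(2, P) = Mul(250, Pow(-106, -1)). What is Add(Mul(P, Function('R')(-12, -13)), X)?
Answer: Rational(29054, 53) ≈ 548.19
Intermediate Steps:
P = Rational(-231, 53) (P = Add(-2, Mul(250, Pow(-106, -1))) = Add(-2, Mul(250, Rational(-1, 106))) = Add(-2, Rational(-125, 53)) = Rational(-231, 53) ≈ -4.3585)
Function('R')(x, J) = Add(-9, J, x) (Function('R')(x, J) = Add(Add(J, x), -9) = Add(-9, J, x))
X = 400
Add(Mul(P, Function('R')(-12, -13)), X) = Add(Mul(Rational(-231, 53), Add(-9, -13, -12)), 400) = Add(Mul(Rational(-231, 53), -34), 400) = Add(Rational(7854, 53), 400) = Rational(29054, 53)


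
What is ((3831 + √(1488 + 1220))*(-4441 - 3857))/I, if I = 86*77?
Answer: -15894819/3311 - 8298*√677/3311 ≈ -4865.8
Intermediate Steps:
I = 6622
((3831 + √(1488 + 1220))*(-4441 - 3857))/I = ((3831 + √(1488 + 1220))*(-4441 - 3857))/6622 = ((3831 + √2708)*(-8298))*(1/6622) = ((3831 + 2*√677)*(-8298))*(1/6622) = (-31789638 - 16596*√677)*(1/6622) = -15894819/3311 - 8298*√677/3311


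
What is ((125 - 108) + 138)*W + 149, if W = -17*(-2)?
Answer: 5419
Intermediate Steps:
W = 34
((125 - 108) + 138)*W + 149 = ((125 - 108) + 138)*34 + 149 = (17 + 138)*34 + 149 = 155*34 + 149 = 5270 + 149 = 5419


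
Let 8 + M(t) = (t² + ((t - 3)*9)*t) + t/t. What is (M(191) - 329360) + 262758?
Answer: 293044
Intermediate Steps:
M(t) = -7 + t² + t*(-27 + 9*t) (M(t) = -8 + ((t² + ((t - 3)*9)*t) + t/t) = -8 + ((t² + ((-3 + t)*9)*t) + 1) = -8 + ((t² + (-27 + 9*t)*t) + 1) = -8 + ((t² + t*(-27 + 9*t)) + 1) = -8 + (1 + t² + t*(-27 + 9*t)) = -7 + t² + t*(-27 + 9*t))
(M(191) - 329360) + 262758 = ((-7 - 27*191 + 10*191²) - 329360) + 262758 = ((-7 - 5157 + 10*36481) - 329360) + 262758 = ((-7 - 5157 + 364810) - 329360) + 262758 = (359646 - 329360) + 262758 = 30286 + 262758 = 293044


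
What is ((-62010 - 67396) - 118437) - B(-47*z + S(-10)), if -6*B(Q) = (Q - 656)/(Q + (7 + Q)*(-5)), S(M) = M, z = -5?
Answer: -1390398799/5610 ≈ -2.4784e+5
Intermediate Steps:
B(Q) = -(-656 + Q)/(6*(-35 - 4*Q)) (B(Q) = -(Q - 656)/(6*(Q + (7 + Q)*(-5))) = -(-656 + Q)/(6*(Q + (-35 - 5*Q))) = -(-656 + Q)/(6*(-35 - 4*Q)))
((-62010 - 67396) - 118437) - B(-47*z + S(-10)) = ((-62010 - 67396) - 118437) - (-656 + (-47*(-5) - 10))/(6*(35 + 4*(-47*(-5) - 10))) = (-129406 - 118437) - (-656 + (235 - 10))/(6*(35 + 4*(235 - 10))) = -247843 - (-656 + 225)/(6*(35 + 4*225)) = -247843 - (-431)/(6*(35 + 900)) = -247843 - (-431)/(6*935) = -247843 - 1*(-431/5610) = -247843 + 431/5610 = -1390398799/5610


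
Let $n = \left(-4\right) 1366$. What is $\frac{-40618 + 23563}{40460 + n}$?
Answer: $- \frac{17055}{34996} \approx -0.48734$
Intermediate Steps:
$n = -5464$
$\frac{-40618 + 23563}{40460 + n} = \frac{-40618 + 23563}{40460 - 5464} = - \frac{17055}{34996}$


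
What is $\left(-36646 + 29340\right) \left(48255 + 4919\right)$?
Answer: $-388489244$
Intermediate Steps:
$\left(-36646 + 29340\right) \left(48255 + 4919\right) = \left(-7306\right) 53174 = -388489244$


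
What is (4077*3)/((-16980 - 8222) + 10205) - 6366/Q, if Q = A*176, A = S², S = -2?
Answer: -17346921/1759648 ≈ -9.8582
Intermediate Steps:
A = 4 (A = (-2)² = 4)
Q = 704 (Q = 4*176 = 704)
(4077*3)/((-16980 - 8222) + 10205) - 6366/Q = (4077*3)/((-16980 - 8222) + 10205) - 6366/704 = 12231/(-25202 + 10205) - 6366*1/704 = 12231/(-14997) - 3183/352 = 12231*(-1/14997) - 3183/352 = -4077/4999 - 3183/352 = -17346921/1759648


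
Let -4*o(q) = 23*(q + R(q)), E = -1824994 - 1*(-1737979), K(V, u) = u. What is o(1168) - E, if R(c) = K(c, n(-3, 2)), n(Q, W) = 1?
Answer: 321173/4 ≈ 80293.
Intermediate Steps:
R(c) = 1
E = -87015 (E = -1824994 + 1737979 = -87015)
o(q) = -23/4 - 23*q/4 (o(q) = -23*(q + 1)/4 = -23*(1 + q)/4 = -(23 + 23*q)/4 = -23/4 - 23*q/4)
o(1168) - E = (-23/4 - 23/4*1168) - 1*(-87015) = (-23/4 - 6716) + 87015 = -26887/4 + 87015 = 321173/4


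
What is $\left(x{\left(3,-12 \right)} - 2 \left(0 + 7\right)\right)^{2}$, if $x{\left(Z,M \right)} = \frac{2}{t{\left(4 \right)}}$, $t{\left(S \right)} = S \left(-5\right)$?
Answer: $\frac{19881}{100} \approx 198.81$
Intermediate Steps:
$t{\left(S \right)} = - 5 S$
$x{\left(Z,M \right)} = - \frac{1}{10}$ ($x{\left(Z,M \right)} = \frac{2}{\left(-5\right) 4} = \frac{2}{-20} = 2 \left(- \frac{1}{20}\right) = - \frac{1}{10}$)
$\left(x{\left(3,-12 \right)} - 2 \left(0 + 7\right)\right)^{2} = \left(- \frac{1}{10} - 2 \left(0 + 7\right)\right)^{2} = \left(- \frac{1}{10} - 14\right)^{2} = \left(- \frac{141}{10}\right)^{2} = \frac{19881}{100}$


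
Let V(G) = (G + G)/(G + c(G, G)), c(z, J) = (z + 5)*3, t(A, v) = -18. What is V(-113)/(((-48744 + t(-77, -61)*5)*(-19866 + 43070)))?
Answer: -113/247591993716 ≈ -4.5640e-10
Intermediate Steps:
c(z, J) = 15 + 3*z (c(z, J) = (5 + z)*3 = 15 + 3*z)
V(G) = 2*G/(15 + 4*G) (V(G) = (G + G)/(G + (15 + 3*G)) = (2*G)/(15 + 4*G) = 2*G/(15 + 4*G))
V(-113)/(((-48744 + t(-77, -61)*5)*(-19866 + 43070))) = (2*(-113)/(15 + 4*(-113)))/(((-48744 - 18*5)*(-19866 + 43070))) = (2*(-113)/(15 - 452))/(((-48744 - 90)*23204)) = (2*(-113)/(-437))/((-48834*23204)) = (2*(-113)*(-1/437))/(-1133144136) = (226/437)*(-1/1133144136) = -113/247591993716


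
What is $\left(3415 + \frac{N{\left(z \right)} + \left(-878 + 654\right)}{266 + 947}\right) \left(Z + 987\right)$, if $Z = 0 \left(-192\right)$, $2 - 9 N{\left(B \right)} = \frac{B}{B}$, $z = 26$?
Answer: $\frac{12264968660}{3639} \approx 3.3704 \cdot 10^{6}$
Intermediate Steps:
$N{\left(B \right)} = \frac{1}{9}$ ($N{\left(B \right)} = \frac{2}{9} - \frac{B \frac{1}{B}}{9} = \frac{2}{9} - \frac{1}{9} = \frac{1}{9}$)
$Z = 0$
$\left(3415 + \frac{N{\left(z \right)} + \left(-878 + 654\right)}{266 + 947}\right) \left(Z + 987\right) = \left(3415 + \frac{\frac{1}{9} + \left(-878 + 654\right)}{266 + 947}\right) \left(0 + 987\right) = \left(3415 + \frac{\frac{1}{9} - 224}{1213}\right) 987 = \left(3415 - \frac{2015}{10917}\right) 987 = \frac{37279540}{10917} \cdot 987 = \frac{12264968660}{3639}$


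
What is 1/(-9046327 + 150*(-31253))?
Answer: -1/13734277 ≈ -7.2811e-8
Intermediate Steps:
1/(-9046327 + 150*(-31253)) = 1/(-9046327 - 4687950) = 1/(-13734277) = -1/13734277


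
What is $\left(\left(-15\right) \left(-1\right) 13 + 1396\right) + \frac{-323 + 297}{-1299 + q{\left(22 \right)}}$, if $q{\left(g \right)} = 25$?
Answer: $\frac{77960}{49} \approx 1591.0$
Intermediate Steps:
$\left(\left(-15\right) \left(-1\right) 13 + 1396\right) + \frac{-323 + 297}{-1299 + q{\left(22 \right)}} = \left(\left(-15\right) \left(-1\right) 13 + 1396\right) + \frac{-323 + 297}{-1299 + 25} = \left(15 \cdot 13 + 1396\right) - \frac{26}{-1274} = \left(195 + 1396\right) - - \frac{1}{49} = 1591 + \frac{1}{49} = \frac{77960}{49}$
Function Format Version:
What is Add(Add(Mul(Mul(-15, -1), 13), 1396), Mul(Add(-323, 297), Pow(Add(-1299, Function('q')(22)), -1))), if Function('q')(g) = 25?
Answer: Rational(77960, 49) ≈ 1591.0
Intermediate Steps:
Add(Add(Mul(Mul(-15, -1), 13), 1396), Mul(Add(-323, 297), Pow(Add(-1299, Function('q')(22)), -1))) = Add(Add(Mul(Mul(-15, -1), 13), 1396), Mul(Add(-323, 297), Pow(Add(-1299, 25), -1))) = Add(Add(Mul(15, 13), 1396), Mul(-26, Pow(-1274, -1))) = Add(Add(195, 1396), Mul(-26, Rational(-1, 1274))) = Add(1591, Rational(1, 49)) = Rational(77960, 49)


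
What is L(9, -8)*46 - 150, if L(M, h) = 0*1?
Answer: -150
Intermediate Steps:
L(M, h) = 0
L(9, -8)*46 - 150 = 0*46 - 150 = 0 - 150 = -150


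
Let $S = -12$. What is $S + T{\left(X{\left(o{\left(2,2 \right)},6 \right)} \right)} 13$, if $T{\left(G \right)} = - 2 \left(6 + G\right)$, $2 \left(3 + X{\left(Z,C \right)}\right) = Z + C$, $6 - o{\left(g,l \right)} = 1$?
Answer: $-233$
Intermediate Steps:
$o{\left(g,l \right)} = 5$ ($o{\left(g,l \right)} = 6 - 1 = 5$)
$X{\left(Z,C \right)} = -3 + \frac{C}{2} + \frac{Z}{2}$ ($X{\left(Z,C \right)} = -3 + \frac{Z + C}{2} = -3 + \frac{C + Z}{2} = -3 + \left(\frac{C}{2} + \frac{Z}{2}\right) = -3 + \frac{C}{2} + \frac{Z}{2}$)
$T{\left(G \right)} = -12 - 2 G$
$S + T{\left(X{\left(o{\left(2,2 \right)},6 \right)} \right)} 13 = -12 + \left(-12 - 2 \left(-3 + \frac{1}{2} \cdot 6 + \frac{1}{2} \cdot 5\right)\right) 13 = -12 + \left(-12 - 2 \left(-3 + 3 + \frac{5}{2}\right)\right) 13 = -12 + \left(-12 - 5\right) 13 = -12 - 221 = -233$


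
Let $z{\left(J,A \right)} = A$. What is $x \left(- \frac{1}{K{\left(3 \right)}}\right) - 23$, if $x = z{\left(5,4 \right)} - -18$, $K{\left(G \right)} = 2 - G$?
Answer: $-1$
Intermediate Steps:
$x = 22$ ($x = 4 - -18 = 4 + 18 = 22$)
$x \left(- \frac{1}{K{\left(3 \right)}}\right) - 23 = 22 \left(- \frac{1}{2 - 3}\right) - 23 = 22 \left(- \frac{1}{-1}\right) - 23 = 22 \left(\left(-1\right) \left(-1\right)\right) - 23 = 22 \cdot 1 - 23 = 22 - 23 = -1$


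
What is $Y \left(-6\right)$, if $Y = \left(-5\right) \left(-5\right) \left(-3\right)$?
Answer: $450$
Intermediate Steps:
$Y = -75$ ($Y = 25 \left(-3\right) = -75$)
$Y \left(-6\right) = \left(-75\right) \left(-6\right) = 450$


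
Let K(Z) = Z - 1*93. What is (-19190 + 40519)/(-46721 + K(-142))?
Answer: -3047/6708 ≈ -0.45423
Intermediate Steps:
K(Z) = -93 + Z (K(Z) = Z - 93 = -93 + Z)
(-19190 + 40519)/(-46721 + K(-142)) = (-19190 + 40519)/(-46721 + (-93 - 142)) = 21329/(-46721 - 235) = 21329/(-46956) = 21329*(-1/46956) = -3047/6708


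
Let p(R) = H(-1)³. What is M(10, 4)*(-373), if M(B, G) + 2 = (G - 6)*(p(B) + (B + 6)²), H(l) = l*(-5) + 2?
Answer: 447600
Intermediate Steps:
H(l) = 2 - 5*l (H(l) = -5*l + 2 = 2 - 5*l)
p(R) = 343 (p(R) = (2 - 5*(-1))³ = (2 + 5)³ = 7³ = 343)
M(B, G) = -2 + (-6 + G)*(343 + (6 + B)²) (M(B, G) = -2 + (G - 6)*(343 + (B + 6)²) = -2 + (-6 + G)*(343 + (6 + B)²))
M(10, 4)*(-373) = (-2060 - 6*(6 + 10)² + 343*4 + 4*(6 + 10)²)*(-373) = (-2060 - 6*16² + 1372 + 4*16²)*(-373) = (-2060 - 6*256 + 1372 + 4*256)*(-373) = (-2060 - 1536 + 1372 + 1024)*(-373) = -1200*(-373) = 447600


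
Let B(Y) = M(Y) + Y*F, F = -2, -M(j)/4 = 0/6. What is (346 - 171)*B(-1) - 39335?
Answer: -38985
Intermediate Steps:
M(j) = 0 (M(j) = -0/6 = -4*0 = 0)
B(Y) = -2*Y (B(Y) = 0 + Y*(-2) = 0 - 2*Y = -2*Y)
(346 - 171)*B(-1) - 39335 = (346 - 171)*(-2*(-1)) - 39335 = 175*2 - 39335 = 350 - 39335 = -38985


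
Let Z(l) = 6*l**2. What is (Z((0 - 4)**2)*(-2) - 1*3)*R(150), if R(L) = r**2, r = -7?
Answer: -150675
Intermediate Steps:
R(L) = 49 (R(L) = (-7)**2 = 49)
(Z((0 - 4)**2)*(-2) - 1*3)*R(150) = ((6*((0 - 4)**2)**2)*(-2) - 1*3)*49 = ((6*((-4)**2)**2)*(-2) - 3)*49 = ((6*16**2)*(-2) - 3)*49 = ((6*256)*(-2) - 3)*49 = (1536*(-2) - 3)*49 = (-3072 - 3)*49 = -3075*49 = -150675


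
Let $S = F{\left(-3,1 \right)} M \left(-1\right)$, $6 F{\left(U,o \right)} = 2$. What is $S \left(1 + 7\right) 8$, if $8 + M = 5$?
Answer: $64$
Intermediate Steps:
$M = -3$ ($M = -8 + 5 = -3$)
$F{\left(U,o \right)} = \frac{1}{3}$ ($F{\left(U,o \right)} = \frac{1}{6} \cdot 2 = \frac{1}{3}$)
$S = 1$ ($S = \frac{1}{3} \left(-3\right) \left(-1\right) = \left(-1\right) \left(-1\right) = 1$)
$S \left(1 + 7\right) 8 = 1 \left(1 + 7\right) 8 = 1 \cdot 8 \cdot 8 = 1 \cdot 64 = 64$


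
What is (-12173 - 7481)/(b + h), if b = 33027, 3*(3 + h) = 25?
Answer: -58962/99097 ≈ -0.59499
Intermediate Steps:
h = 16/3 (h = -3 + (⅓)*25 = -3 + 25/3 = 16/3 ≈ 5.3333)
(-12173 - 7481)/(b + h) = (-12173 - 7481)/(33027 + 16/3) = -19654/99097/3 = -19654*3/99097 = -58962/99097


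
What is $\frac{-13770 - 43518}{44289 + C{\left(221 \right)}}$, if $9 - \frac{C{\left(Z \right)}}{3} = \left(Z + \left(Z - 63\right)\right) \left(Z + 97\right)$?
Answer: $\frac{9548}{52875} \approx 0.18058$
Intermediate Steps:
$C{\left(Z \right)} = 27 - 3 \left(-63 + 2 Z\right) \left(97 + Z\right)$ ($C{\left(Z \right)} = 27 - 3 \left(Z + \left(Z - 63\right)\right) \left(Z + 97\right) = 27 - 3 \left(Z + \left(Z - 63\right)\right) \left(97 + Z\right) = 27 - 3 \left(Z + \left(-63 + Z\right)\right) \left(97 + Z\right) = 27 - 3 \left(-63 + 2 Z\right) \left(97 + Z\right)$)
$\frac{-13770 - 43518}{44289 + C{\left(221 \right)}} = \frac{-13770 - 43518}{44289 - \left(68493 + 293046\right)} = - \frac{57288}{44289 - 361539} = - \frac{57288}{-317250} = \left(-57288\right) \left(- \frac{1}{317250}\right) = \frac{9548}{52875}$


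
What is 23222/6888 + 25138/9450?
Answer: 4673791/774900 ≈ 6.0315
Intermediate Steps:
23222/6888 + 25138/9450 = 23222*(1/6888) + 25138*(1/9450) = 11611/3444 + 12569/4725 = 4673791/774900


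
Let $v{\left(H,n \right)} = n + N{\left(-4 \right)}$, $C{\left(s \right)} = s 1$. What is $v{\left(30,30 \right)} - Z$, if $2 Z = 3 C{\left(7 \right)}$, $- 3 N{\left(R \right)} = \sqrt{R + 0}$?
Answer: $\frac{39}{2} - \frac{2 i}{3} \approx 19.5 - 0.66667 i$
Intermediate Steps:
$C{\left(s \right)} = s$
$N{\left(R \right)} = - \frac{\sqrt{R}}{3}$ ($N{\left(R \right)} = - \frac{\sqrt{R + 0}}{3} = - \frac{\sqrt{R}}{3}$)
$Z = \frac{21}{2}$ ($Z = \frac{3 \cdot 7}{2} = \frac{1}{2} \cdot 21 = \frac{21}{2} \approx 10.5$)
$v{\left(H,n \right)} = n - \frac{2 i}{3}$ ($v{\left(H,n \right)} = n - \frac{\sqrt{-4}}{3} = n - \frac{2 i}{3}$)
$v{\left(30,30 \right)} - Z = \left(30 - \frac{2 i}{3}\right) - \frac{21}{2} = \frac{39}{2} - \frac{2 i}{3}$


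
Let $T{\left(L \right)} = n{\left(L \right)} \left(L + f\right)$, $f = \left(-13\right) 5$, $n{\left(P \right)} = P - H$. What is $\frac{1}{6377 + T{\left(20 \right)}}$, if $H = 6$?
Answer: $\frac{1}{5747} \approx 0.000174$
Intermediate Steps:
$n{\left(P \right)} = -6 + P$ ($n{\left(P \right)} = P - 6 = -6 + P$)
$f = -65$
$T{\left(L \right)} = \left(-65 + L\right) \left(-6 + L\right)$ ($T{\left(L \right)} = \left(-6 + L\right) \left(L - 65\right) = \left(-6 + L\right) \left(-65 + L\right) = \left(-65 + L\right) \left(-6 + L\right)$)
$\frac{1}{6377 + T{\left(20 \right)}} = \frac{1}{6377 + \left(-65 + 20\right) \left(-6 + 20\right)} = \frac{1}{6377 - 630} = \frac{1}{5747}$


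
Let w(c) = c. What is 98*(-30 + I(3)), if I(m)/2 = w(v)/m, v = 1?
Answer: -8624/3 ≈ -2874.7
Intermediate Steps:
I(m) = 2/m (I(m) = 2*(1/m) = 2/m)
98*(-30 + I(3)) = 98*(-30 + 2/3) = 98*(-88/3) = -8624/3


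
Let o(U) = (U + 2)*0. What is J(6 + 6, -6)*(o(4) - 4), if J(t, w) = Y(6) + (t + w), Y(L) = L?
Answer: -48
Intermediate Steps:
J(t, w) = 6 + t + w (J(t, w) = 6 + (t + w) = 6 + t + w)
o(U) = 0 (o(U) = (2 + U)*0 = 0)
J(6 + 6, -6)*(o(4) - 4) = (6 + (6 + 6) - 6)*(0 - 4) = (6 + 12 - 6)*(-4) = 12*(-4) = -48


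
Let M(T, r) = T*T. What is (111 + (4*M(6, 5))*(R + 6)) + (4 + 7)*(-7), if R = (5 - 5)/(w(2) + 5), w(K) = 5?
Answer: 898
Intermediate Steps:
M(T, r) = T²
R = 0 (R = (5 - 5)/(5 + 5) = 0/10 = 0*(⅒) = 0)
(111 + (4*M(6, 5))*(R + 6)) + (4 + 7)*(-7) = (111 + (4*6²)*(0 + 6)) + (4 + 7)*(-7) = (111 + (4*36)*6) + 11*(-7) = (111 + 144*6) - 77 = (111 + 864) - 77 = 975 - 77 = 898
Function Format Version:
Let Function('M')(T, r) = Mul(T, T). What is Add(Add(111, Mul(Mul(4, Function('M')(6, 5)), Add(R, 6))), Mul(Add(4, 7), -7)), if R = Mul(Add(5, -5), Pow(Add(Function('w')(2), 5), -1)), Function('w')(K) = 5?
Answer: 898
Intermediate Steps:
Function('M')(T, r) = Pow(T, 2)
R = 0 (R = Mul(Add(5, -5), Pow(Add(5, 5), -1)) = Mul(0, Pow(10, -1)) = Mul(0, Rational(1, 10)) = 0)
Add(Add(111, Mul(Mul(4, Function('M')(6, 5)), Add(R, 6))), Mul(Add(4, 7), -7)) = Add(Add(111, Mul(Mul(4, Pow(6, 2)), Add(0, 6))), Mul(Add(4, 7), -7)) = Add(Add(111, Mul(Mul(4, 36), 6)), Mul(11, -7)) = Add(Add(111, Mul(144, 6)), -77) = Add(Add(111, 864), -77) = Add(975, -77) = 898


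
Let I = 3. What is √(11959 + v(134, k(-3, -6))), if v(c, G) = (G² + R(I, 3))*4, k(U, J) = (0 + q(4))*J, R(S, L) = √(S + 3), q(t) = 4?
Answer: √(14263 + 4*√6) ≈ 119.47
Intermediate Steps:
R(S, L) = √(3 + S)
k(U, J) = 4*J (k(U, J) = (0 + 4)*J = 4*J)
v(c, G) = 4*√6 + 4*G² (v(c, G) = (G² + √(3 + 3))*4 = (G² + √6)*4 = (√6 + G²)*4 = 4*√6 + 4*G²)
√(11959 + v(134, k(-3, -6))) = √(11959 + (4*√6 + 4*(4*(-6))²)) = √(11959 + (4*√6 + 4*(-24)²)) = √(11959 + (4*√6 + 4*576)) = √(11959 + (4*√6 + 2304)) = √(11959 + (2304 + 4*√6)) = √(14263 + 4*√6)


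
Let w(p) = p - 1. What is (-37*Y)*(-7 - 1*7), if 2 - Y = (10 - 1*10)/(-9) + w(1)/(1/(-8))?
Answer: 1036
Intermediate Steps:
w(p) = -1 + p
Y = 2 (Y = 2 - ((10 - 1*10)/(-9) + (-1 + 1)/(1/(-8))) = 2 - ((10 - 10)*(-1/9) + 0/(-1/8)) = 2 - (0*(-1/9) + 0*(-8)) = 2 - (0 + 0) = 2 - 1*0 = 2 + 0 = 2)
(-37*Y)*(-7 - 1*7) = (-37*2)*(-7 - 1*7) = -74*(-7 - 7) = -74*(-14) = 1036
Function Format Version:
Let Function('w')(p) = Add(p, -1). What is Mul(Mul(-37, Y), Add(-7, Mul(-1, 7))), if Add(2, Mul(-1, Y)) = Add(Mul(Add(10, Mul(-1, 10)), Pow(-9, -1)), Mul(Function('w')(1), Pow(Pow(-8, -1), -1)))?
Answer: 1036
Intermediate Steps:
Function('w')(p) = Add(-1, p)
Y = 2 (Y = Add(2, Mul(-1, Add(Mul(Add(10, Mul(-1, 10)), Pow(-9, -1)), Mul(Add(-1, 1), Pow(Pow(-8, -1), -1))))) = Add(2, Mul(-1, Add(Mul(Add(10, -10), Rational(-1, 9)), Mul(0, Pow(Rational(-1, 8), -1))))) = Add(2, Mul(-1, Add(Mul(0, Rational(-1, 9)), Mul(0, -8)))) = Add(2, Mul(-1, Add(0, 0))) = Add(2, Mul(-1, 0)) = Add(2, 0) = 2)
Mul(Mul(-37, Y), Add(-7, Mul(-1, 7))) = Mul(Mul(-37, 2), Add(-7, Mul(-1, 7))) = Mul(-74, Add(-7, -7)) = Mul(-74, -14) = 1036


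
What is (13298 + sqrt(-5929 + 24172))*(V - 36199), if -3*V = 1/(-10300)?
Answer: -7437232959251/15450 - 1118549099*sqrt(2027)/10300 ≈ -4.8626e+8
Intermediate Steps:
V = 1/30900 (V = -1/3/(-10300) = -1/3*(-1/10300) = 1/30900 ≈ 3.2362e-5)
(13298 + sqrt(-5929 + 24172))*(V - 36199) = (13298 + sqrt(-5929 + 24172))*(1/30900 - 36199) = (13298 + sqrt(18243))*(-1118549099/30900) = (13298 + 3*sqrt(2027))*(-1118549099/30900) = -7437232959251/15450 - 1118549099*sqrt(2027)/10300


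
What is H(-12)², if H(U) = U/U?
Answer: 1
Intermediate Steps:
H(U) = 1
H(-12)² = 1² = 1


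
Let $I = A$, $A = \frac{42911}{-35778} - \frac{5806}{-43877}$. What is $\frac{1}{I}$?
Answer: $- \frac{17638554}{18821111} \approx -0.93717$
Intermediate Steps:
$A = - \frac{18821111}{17638554}$ ($A = 42911 \left(- \frac{1}{35778}\right) - - \frac{5806}{43877} = - \frac{42911}{35778} + \frac{5806}{43877} = - \frac{18821111}{17638554} \approx -1.067$)
$I = - \frac{18821111}{17638554} \approx -1.067$
$\frac{1}{I} = \frac{1}{- \frac{18821111}{17638554}} = - \frac{17638554}{18821111}$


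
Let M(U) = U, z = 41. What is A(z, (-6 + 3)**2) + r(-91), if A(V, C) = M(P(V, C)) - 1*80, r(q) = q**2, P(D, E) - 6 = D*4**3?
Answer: 10831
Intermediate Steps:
P(D, E) = 6 + 64*D (P(D, E) = 6 + D*4**3 = 6 + D*64 = 6 + 64*D)
A(V, C) = -74 + 64*V (A(V, C) = (6 + 64*V) - 1*80 = (6 + 64*V) - 80 = -74 + 64*V)
A(z, (-6 + 3)**2) + r(-91) = (-74 + 64*41) + (-91)**2 = (-74 + 2624) + 8281 = 2550 + 8281 = 10831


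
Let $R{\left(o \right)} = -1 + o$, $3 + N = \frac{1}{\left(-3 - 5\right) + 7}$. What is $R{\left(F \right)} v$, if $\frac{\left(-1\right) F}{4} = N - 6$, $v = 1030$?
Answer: $40170$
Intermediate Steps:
$N = -4$ ($N = -3 + \frac{1}{\left(-3 - 5\right) + 7} = -3 + \frac{1}{-8 + 7} = -3 + \frac{1}{-1} = -3 - 1 = -4$)
$F = 40$ ($F = - 4 \left(-4 - 6\right) = \left(-4\right) \left(-10\right) = 40$)
$R{\left(F \right)} v = \left(-1 + 40\right) 1030 = 39 \cdot 1030 = 40170$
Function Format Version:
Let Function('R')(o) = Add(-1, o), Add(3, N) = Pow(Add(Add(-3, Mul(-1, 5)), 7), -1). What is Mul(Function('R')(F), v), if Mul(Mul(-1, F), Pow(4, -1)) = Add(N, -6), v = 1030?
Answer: 40170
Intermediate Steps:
N = -4 (N = Add(-3, Pow(Add(Add(-3, Mul(-1, 5)), 7), -1)) = Add(-3, Pow(Add(Add(-3, -5), 7), -1)) = Add(-3, Pow(Add(-8, 7), -1)) = Add(-3, Pow(-1, -1)) = Add(-3, -1) = -4)
F = 40 (F = Mul(-4, Add(-4, -6)) = Mul(-4, -10) = 40)
Mul(Function('R')(F), v) = Mul(Add(-1, 40), 1030) = Mul(39, 1030) = 40170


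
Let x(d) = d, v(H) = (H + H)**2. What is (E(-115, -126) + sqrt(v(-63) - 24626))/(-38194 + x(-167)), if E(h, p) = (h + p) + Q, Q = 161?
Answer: 80/38361 - 25*I*sqrt(14)/38361 ≈ 0.0020855 - 0.0024385*I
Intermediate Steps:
v(H) = 4*H**2 (v(H) = (2*H)**2 = 4*H**2)
E(h, p) = 161 + h + p (E(h, p) = (h + p) + 161 = 161 + h + p)
(E(-115, -126) + sqrt(v(-63) - 24626))/(-38194 + x(-167)) = ((161 - 115 - 126) + sqrt(4*(-63)**2 - 24626))/(-38194 - 167) = (-80 + sqrt(4*3969 - 24626))/(-38361) = (-80 + sqrt(15876 - 24626))*(-1/38361) = (-80 + sqrt(-8750))*(-1/38361) = (-80 + 25*I*sqrt(14))*(-1/38361) = 80/38361 - 25*I*sqrt(14)/38361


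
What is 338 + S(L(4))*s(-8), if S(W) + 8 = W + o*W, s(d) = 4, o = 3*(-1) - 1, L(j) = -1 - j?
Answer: 366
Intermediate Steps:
o = -4 (o = -3 - 1 = -4)
S(W) = -8 - 3*W (S(W) = -8 + (W - 4*W) = -8 - 3*W)
338 + S(L(4))*s(-8) = 338 + (-8 - 3*(-1 - 1*4))*4 = 338 + (-8 - 3*(-1 - 4))*4 = 338 + (-8 - 3*(-5))*4 = 338 + (-8 + 15)*4 = 338 + 7*4 = 338 + 28 = 366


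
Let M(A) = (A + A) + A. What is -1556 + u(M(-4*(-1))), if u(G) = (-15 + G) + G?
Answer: -1547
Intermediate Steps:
M(A) = 3*A (M(A) = 2*A + A = 3*A)
u(G) = -15 + 2*G
-1556 + u(M(-4*(-1))) = -1556 + (-15 + 2*(3*(-4*(-1)))) = -1556 + (-15 + 2*(3*4)) = -1556 + (-15 + 2*12) = -1556 + (-15 + 24) = -1556 + 9 = -1547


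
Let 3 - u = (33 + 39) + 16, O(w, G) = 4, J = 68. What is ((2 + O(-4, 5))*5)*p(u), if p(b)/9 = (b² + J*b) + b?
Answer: 367200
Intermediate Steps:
u = -85 (u = 3 - ((33 + 39) + 16) = 3 - (72 + 16) = 3 - 1*88 = 3 - 88 = -85)
p(b) = 9*b² + 621*b (p(b) = 9*((b² + 68*b) + b) = 9*(b² + 69*b) = 9*b² + 621*b)
((2 + O(-4, 5))*5)*p(u) = ((2 + 4)*5)*(9*(-85)*(69 - 85)) = (6*5)*(9*(-85)*(-16)) = 30*12240 = 367200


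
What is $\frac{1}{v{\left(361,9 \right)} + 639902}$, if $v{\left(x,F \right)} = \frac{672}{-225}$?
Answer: $\frac{75}{47992426} \approx 1.5627 \cdot 10^{-6}$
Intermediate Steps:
$v{\left(x,F \right)} = - \frac{224}{75}$ ($v{\left(x,F \right)} = 672 \left(- \frac{1}{225}\right) = - \frac{224}{75}$)
$\frac{1}{v{\left(361,9 \right)} + 639902} = \frac{1}{- \frac{224}{75} + 639902} = \frac{1}{\frac{47992426}{75}} = \frac{75}{47992426}$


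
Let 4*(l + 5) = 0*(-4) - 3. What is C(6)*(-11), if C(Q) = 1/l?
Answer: 44/23 ≈ 1.9130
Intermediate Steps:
l = -23/4 (l = -5 + (0*(-4) - 3)/4 = -5 + (0 - 3)/4 = -5 + (1/4)*(-3) = -5 - 3/4 = -23/4 ≈ -5.7500)
C(Q) = -4/23 (C(Q) = 1/(-23/4) = -4/23)
C(6)*(-11) = -4/23*(-11) = 44/23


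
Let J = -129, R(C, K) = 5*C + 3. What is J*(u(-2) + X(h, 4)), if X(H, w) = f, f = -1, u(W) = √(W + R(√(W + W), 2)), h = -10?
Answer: 129 - 129*√(1 + 10*I) ≈ -174.22 - 274.41*I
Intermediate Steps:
R(C, K) = 3 + 5*C
u(W) = √(3 + W + 5*√2*√W) (u(W) = √(W + (3 + 5*√(W + W))) = √(W + (3 + 5*√(2*W))) = √(W + (3 + 5*(√2*√W))) = √(W + (3 + 5*√2*√W)) = √(3 + W + 5*√2*√W))
X(H, w) = -1
J*(u(-2) + X(h, 4)) = -129*(√(3 - 2 + 5*√2*√(-2)) - 1) = -129*(√(3 - 2 + 5*√2*(I*√2)) - 1) = -129*(√(3 - 2 + 10*I) - 1) = -129*(√(1 + 10*I) - 1) = -129*(-1 + √(1 + 10*I)) = 129 - 129*√(1 + 10*I)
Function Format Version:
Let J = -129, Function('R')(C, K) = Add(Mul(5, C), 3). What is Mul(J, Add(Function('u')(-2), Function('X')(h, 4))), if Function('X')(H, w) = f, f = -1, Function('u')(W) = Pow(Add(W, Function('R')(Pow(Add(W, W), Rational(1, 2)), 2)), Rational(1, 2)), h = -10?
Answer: Add(129, Mul(-129, Pow(Add(1, Mul(10, I)), Rational(1, 2)))) ≈ Add(-174.22, Mul(-274.41, I))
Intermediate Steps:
Function('R')(C, K) = Add(3, Mul(5, C))
Function('u')(W) = Pow(Add(3, W, Mul(5, Pow(2, Rational(1, 2)), Pow(W, Rational(1, 2)))), Rational(1, 2)) (Function('u')(W) = Pow(Add(W, Add(3, Mul(5, Pow(Add(W, W), Rational(1, 2))))), Rational(1, 2)) = Pow(Add(W, Add(3, Mul(5, Pow(Mul(2, W), Rational(1, 2))))), Rational(1, 2)) = Pow(Add(W, Add(3, Mul(5, Mul(Pow(2, Rational(1, 2)), Pow(W, Rational(1, 2)))))), Rational(1, 2)) = Pow(Add(W, Add(3, Mul(5, Pow(2, Rational(1, 2)), Pow(W, Rational(1, 2))))), Rational(1, 2)) = Pow(Add(3, W, Mul(5, Pow(2, Rational(1, 2)), Pow(W, Rational(1, 2)))), Rational(1, 2)))
Function('X')(H, w) = -1
Mul(J, Add(Function('u')(-2), Function('X')(h, 4))) = Mul(-129, Add(Pow(Add(3, -2, Mul(5, Pow(2, Rational(1, 2)), Pow(-2, Rational(1, 2)))), Rational(1, 2)), -1)) = Mul(-129, Add(Pow(Add(3, -2, Mul(5, Pow(2, Rational(1, 2)), Mul(I, Pow(2, Rational(1, 2))))), Rational(1, 2)), -1)) = Mul(-129, Add(Pow(Add(3, -2, Mul(10, I)), Rational(1, 2)), -1)) = Mul(-129, Add(Pow(Add(1, Mul(10, I)), Rational(1, 2)), -1)) = Mul(-129, Add(-1, Pow(Add(1, Mul(10, I)), Rational(1, 2)))) = Add(129, Mul(-129, Pow(Add(1, Mul(10, I)), Rational(1, 2))))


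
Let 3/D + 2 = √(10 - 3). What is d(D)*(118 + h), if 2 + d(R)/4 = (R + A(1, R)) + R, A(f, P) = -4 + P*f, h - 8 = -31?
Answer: 1140*√7 ≈ 3016.2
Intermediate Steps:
h = -23 (h = 8 - 31 = -23)
D = 3/(-2 + √7) (D = 3/(-2 + √(10 - 3)) = 3/(-2 + √7) ≈ 4.6458)
d(R) = -24 + 12*R (d(R) = -8 + 4*((R + (-4 + R*1)) + R) = -8 + 4*((R + (-4 + R)) + R) = -8 + 4*((-4 + 2*R) + R) = -8 + 4*(-4 + 3*R) = -8 + (-16 + 12*R) = -24 + 12*R)
d(D)*(118 + h) = (-24 + 12*(2 + √7))*(118 - 23) = (-24 + (24 + 12*√7))*95 = (12*√7)*95 = 1140*√7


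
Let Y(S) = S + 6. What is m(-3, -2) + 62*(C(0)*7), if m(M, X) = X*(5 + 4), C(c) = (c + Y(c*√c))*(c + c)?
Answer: -18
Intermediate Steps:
Y(S) = 6 + S
C(c) = 2*c*(6 + c + c^(3/2)) (C(c) = (c + (6 + c*√c))*(c + c) = (c + (6 + c^(3/2)))*(2*c) = (6 + c + c^(3/2))*(2*c) = 2*c*(6 + c + c^(3/2)))
m(M, X) = 9*X (m(M, X) = X*9 = 9*X)
m(-3, -2) + 62*(C(0)*7) = 9*(-2) + 62*((2*0*(6 + 0 + 0^(3/2)))*7) = -18 + 62*((2*0*(6 + 0 + 0))*7) = -18 + 62*((2*0*6)*7) = -18 + 62*(0*7) = -18 + 62*0 = -18 + 0 = -18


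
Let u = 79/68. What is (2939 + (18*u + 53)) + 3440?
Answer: 219399/34 ≈ 6452.9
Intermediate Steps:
u = 79/68 (u = 79*(1/68) = 79/68 ≈ 1.1618)
(2939 + (18*u + 53)) + 3440 = (2939 + (18*(79/68) + 53)) + 3440 = (2939 + (711/34 + 53)) + 3440 = (2939 + 2513/34) + 3440 = 102439/34 + 3440 = 219399/34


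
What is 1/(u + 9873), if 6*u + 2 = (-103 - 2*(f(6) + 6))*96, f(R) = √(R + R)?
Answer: 36147/290301506 + 144*√3/145150753 ≈ 0.00012623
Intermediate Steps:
f(R) = √2*√R (f(R) = √(2*R) = √2*√R)
u = -5521/3 - 64*√3 (u = -⅓ + ((-103 - 2*(√2*√6 + 6))*96)/6 = -⅓ + ((-103 - 2*(2*√3 + 6))*96)/6 = -⅓ + ((-103 - 2*(6 + 2*√3))*96)/6 = -⅓ + ((-103 + (-12 - 4*√3))*96)/6 = -⅓ + ((-115 - 4*√3)*96)/6 = -⅓ + (-11040 - 384*√3)/6 = -⅓ + (-1840 - 64*√3) = -5521/3 - 64*√3 ≈ -1951.2)
1/(u + 9873) = 1/((-5521/3 - 64*√3) + 9873) = 1/(24098/3 - 64*√3)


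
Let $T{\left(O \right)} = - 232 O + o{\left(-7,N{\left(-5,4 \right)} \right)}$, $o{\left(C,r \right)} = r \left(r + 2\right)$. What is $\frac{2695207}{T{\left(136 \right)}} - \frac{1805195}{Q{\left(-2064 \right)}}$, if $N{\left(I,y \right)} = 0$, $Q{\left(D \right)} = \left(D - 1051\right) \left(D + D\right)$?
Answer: $- \frac{30994526489}{362248512} \approx -85.562$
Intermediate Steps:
$Q{\left(D \right)} = 2 D \left(-1051 + D\right)$ ($Q{\left(D \right)} = \left(-1051 + D\right) 2 D = 2 D \left(-1051 + D\right)$)
$o{\left(C,r \right)} = r \left(2 + r\right)$
$T{\left(O \right)} = - 232 O$ ($T{\left(O \right)} = - 232 O + 0 \left(2 + 0\right) = - 232 O + 0 \cdot 2 = - 232 O + 0 = - 232 O$)
$\frac{2695207}{T{\left(136 \right)}} - \frac{1805195}{Q{\left(-2064 \right)}} = \frac{2695207}{\left(-232\right) 136} - \frac{1805195}{2 \left(-2064\right) \left(-1051 - 2064\right)} = \frac{2695207}{-31552} - \frac{1805195}{2 \left(-2064\right) \left(-3115\right)} = 2695207 \left(- \frac{1}{31552}\right) - \frac{1805195}{12858720} = - \frac{2695207}{31552} - \frac{51577}{367392} = - \frac{30994526489}{362248512}$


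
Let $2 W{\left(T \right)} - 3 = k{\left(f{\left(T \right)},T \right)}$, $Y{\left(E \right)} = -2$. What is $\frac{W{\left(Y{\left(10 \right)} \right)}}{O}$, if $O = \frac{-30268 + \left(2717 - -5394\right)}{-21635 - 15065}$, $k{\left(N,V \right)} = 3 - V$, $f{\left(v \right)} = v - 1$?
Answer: $\frac{146800}{22157} \approx 6.6254$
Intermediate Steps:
$f{\left(v \right)} = -1 + v$
$W{\left(T \right)} = 3 - \frac{T}{2}$ ($W{\left(T \right)} = \frac{3}{2} + \frac{3 - T}{2} = \frac{3}{2} - \left(- \frac{3}{2} + \frac{T}{2}\right) = 3 - \frac{T}{2}$)
$O = \frac{22157}{36700}$ ($O = \frac{-30268 + \left(2717 + 5394\right)}{-36700} = \left(-30268 + 8111\right) \left(- \frac{1}{36700}\right) = \left(-22157\right) \left(- \frac{1}{36700}\right) = \frac{22157}{36700} \approx 0.60373$)
$\frac{W{\left(Y{\left(10 \right)} \right)}}{O} = \frac{3 - -1}{\frac{22157}{36700}} = \left(3 + 1\right) \frac{36700}{22157} = 4 \cdot \frac{36700}{22157} = \frac{146800}{22157}$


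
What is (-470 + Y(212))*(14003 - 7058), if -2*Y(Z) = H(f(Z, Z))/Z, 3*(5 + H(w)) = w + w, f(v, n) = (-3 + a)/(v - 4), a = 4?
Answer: -143932349315/44096 ≈ -3.2641e+6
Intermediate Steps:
f(v, n) = 1/(-4 + v) (f(v, n) = (-3 + 4)/(v - 4) = 1/(-4 + v))
H(w) = -5 + 2*w/3 (H(w) = -5 + (w + w)/3 = -5 + (2*w)/3 = -5 + 2*w/3)
Y(Z) = -(-5 + 2/(3*(-4 + Z)))/(2*Z)
(-470 + Y(212))*(14003 - 7058) = (-470 + (1/6)*(-62 + 15*212)/(212*(-4 + 212)))*(14003 - 7058) = (-470 + (1/6)*(1/212)*(-62 + 3180)/208)*6945 = (-470 + (1/6)*(1/212)*(1/208)*3118)*6945 = (-470 + 1559/132288)*6945 = -62173801/132288*6945 = -143932349315/44096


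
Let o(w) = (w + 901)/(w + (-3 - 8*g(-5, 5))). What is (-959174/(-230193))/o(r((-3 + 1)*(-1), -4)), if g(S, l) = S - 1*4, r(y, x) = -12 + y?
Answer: 56591266/205101963 ≈ 0.27592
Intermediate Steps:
g(S, l) = -4 + S (g(S, l) = S - 4 = -4 + S)
o(w) = (901 + w)/(69 + w) (o(w) = (w + 901)/(w + (-3 - 8*(-4 - 5))) = (901 + w)/(w + (-3 - 8*(-9))) = (901 + w)/(w + (-3 + 72)) = (901 + w)/(w + 69) = (901 + w)/(69 + w))
(-959174/(-230193))/o(r((-3 + 1)*(-1), -4)) = (-959174/(-230193))/(((901 + (-12 + (-3 + 1)*(-1)))/(69 + (-12 + (-3 + 1)*(-1))))) = (-959174*(-1/230193))/(((901 + (-12 - 2*(-1)))/(69 + (-12 - 2*(-1))))) = 959174/(230193*(((901 + (-12 + 2))/(69 + (-12 + 2))))) = 959174/(230193*(((901 - 10)/(69 - 10)))) = 959174/(230193*((891/59))) = 959174/(230193*(((1/59)*891))) = 959174/(230193*(891/59)) = (959174/230193)*(59/891) = 56591266/205101963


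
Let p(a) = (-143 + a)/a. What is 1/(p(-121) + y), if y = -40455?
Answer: -11/444981 ≈ -2.4720e-5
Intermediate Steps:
p(a) = (-143 + a)/a
1/(p(-121) + y) = 1/((-143 - 121)/(-121) - 40455) = 1/(-1/121*(-264) - 40455) = 1/(24/11 - 40455) = 1/(-444981/11) = -11/444981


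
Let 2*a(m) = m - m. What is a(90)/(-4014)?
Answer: 0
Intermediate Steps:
a(m) = 0 (a(m) = (m - m)/2 = (½)*0 = 0)
a(90)/(-4014) = 0/(-4014) = 0*(-1/4014) = 0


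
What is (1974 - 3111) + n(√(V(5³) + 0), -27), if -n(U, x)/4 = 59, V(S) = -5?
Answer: -1373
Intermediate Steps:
n(U, x) = -236 (n(U, x) = -4*59 = -236)
(1974 - 3111) + n(√(V(5³) + 0), -27) = (1974 - 3111) - 236 = -1137 - 236 = -1373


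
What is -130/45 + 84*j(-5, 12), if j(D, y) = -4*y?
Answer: -36314/9 ≈ -4034.9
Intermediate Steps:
-130/45 + 84*j(-5, 12) = -130/45 + 84*(-4*12) = -130*1/45 + 84*(-48) = -26/9 - 4032 = -36314/9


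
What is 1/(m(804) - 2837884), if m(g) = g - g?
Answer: -1/2837884 ≈ -3.5238e-7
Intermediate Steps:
m(g) = 0
1/(m(804) - 2837884) = 1/(0 - 2837884) = 1/(-2837884) = -1/2837884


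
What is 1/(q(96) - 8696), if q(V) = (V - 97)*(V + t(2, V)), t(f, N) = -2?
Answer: -1/8790 ≈ -0.00011377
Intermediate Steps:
q(V) = (-97 + V)*(-2 + V) (q(V) = (V - 97)*(V - 2) = (-97 + V)*(-2 + V))
1/(q(96) - 8696) = 1/((194 + 96² - 99*96) - 8696) = 1/((194 + 9216 - 9504) - 8696) = 1/(-94 - 8696) = 1/(-8790) = -1/8790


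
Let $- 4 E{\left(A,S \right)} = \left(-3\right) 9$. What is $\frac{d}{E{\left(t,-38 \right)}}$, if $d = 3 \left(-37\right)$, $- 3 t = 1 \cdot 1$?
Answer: $- \frac{148}{9} \approx -16.444$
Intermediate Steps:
$t = - \frac{1}{3}$ ($t = - \frac{1 \cdot 1}{3} = \left(- \frac{1}{3}\right) 1 = - \frac{1}{3} \approx -0.33333$)
$E{\left(A,S \right)} = \frac{27}{4}$ ($E{\left(A,S \right)} = - \frac{\left(-3\right) 9}{4} = \left(- \frac{1}{4}\right) \left(-27\right) = \frac{27}{4}$)
$d = -111$
$\frac{d}{E{\left(t,-38 \right)}} = - \frac{111}{\frac{27}{4}} = \left(-111\right) \frac{4}{27} = - \frac{148}{9}$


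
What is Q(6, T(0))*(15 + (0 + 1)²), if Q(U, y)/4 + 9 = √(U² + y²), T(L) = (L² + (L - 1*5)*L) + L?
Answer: -192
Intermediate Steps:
T(L) = L + L² + L*(-5 + L) (T(L) = (L² + (L - 5)*L) + L = (L² + (-5 + L)*L) + L = (L² + L*(-5 + L)) + L = L + L² + L*(-5 + L))
Q(U, y) = -36 + 4*√(U² + y²)
Q(6, T(0))*(15 + (0 + 1)²) = (-36 + 4*√(6² + (2*0*(-2 + 0))²))*(15 + (0 + 1)²) = (-36 + 4*√(36 + (2*0*(-2))²))*(15 + 1²) = (-36 + 4*√(36 + 0²))*(15 + 1) = (-36 + 4*√(36 + 0))*16 = (-36 + 4*√36)*16 = (-36 + 4*6)*16 = (-36 + 24)*16 = -12*16 = -192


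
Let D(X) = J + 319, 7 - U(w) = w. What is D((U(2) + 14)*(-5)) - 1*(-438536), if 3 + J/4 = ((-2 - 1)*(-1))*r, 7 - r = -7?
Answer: 439011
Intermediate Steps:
r = 14 (r = 7 - 1*(-7) = 7 + 7 = 14)
U(w) = 7 - w
J = 156 (J = -12 + 4*(((-2 - 1)*(-1))*14) = -12 + 4*(-3*(-1)*14) = -12 + 4*(3*14) = -12 + 4*42 = -12 + 168 = 156)
D(X) = 475 (D(X) = 156 + 319 = 475)
D((U(2) + 14)*(-5)) - 1*(-438536) = 475 - 1*(-438536) = 475 + 438536 = 439011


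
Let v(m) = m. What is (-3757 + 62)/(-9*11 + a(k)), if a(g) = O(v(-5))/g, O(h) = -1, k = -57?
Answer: 210615/5642 ≈ 37.330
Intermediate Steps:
a(g) = -1/g
(-3757 + 62)/(-9*11 + a(k)) = (-3757 + 62)/(-9*11 - 1/(-57)) = -3695/(-99 - 1*(-1/57)) = -3695/(-99 + 1/57) = -3695/(-5642/57) = -3695*(-57/5642) = 210615/5642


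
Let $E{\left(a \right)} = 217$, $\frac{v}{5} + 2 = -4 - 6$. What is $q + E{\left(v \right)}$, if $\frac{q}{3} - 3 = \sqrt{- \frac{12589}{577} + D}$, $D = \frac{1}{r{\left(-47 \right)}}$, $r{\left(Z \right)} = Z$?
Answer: $226 + \frac{6 i \sqrt{4015374735}}{27119} \approx 226.0 + 14.02 i$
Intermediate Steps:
$v = -60$ ($v = -10 + 5 \left(-4 - 6\right) = -10 + 5 \left(-10\right) = -10 - 50 = -60$)
$D = - \frac{1}{47}$ ($D = \frac{1}{-47} = - \frac{1}{47} \approx -0.021277$)
$q = 9 + \frac{6 i \sqrt{4015374735}}{27119}$ ($q = 9 + 3 \sqrt{- \frac{12589}{577} - \frac{1}{47}} = 9 + 3 \sqrt{- \frac{592260}{27119}} = 9 + 3 \frac{2 i \sqrt{4015374735}}{27119} = 9 + \frac{6 i \sqrt{4015374735}}{27119} \approx 9.0 + 14.02 i$)
$q + E{\left(v \right)} = \left(9 + \frac{6 i \sqrt{4015374735}}{27119}\right) + 217 = 226 + \frac{6 i \sqrt{4015374735}}{27119}$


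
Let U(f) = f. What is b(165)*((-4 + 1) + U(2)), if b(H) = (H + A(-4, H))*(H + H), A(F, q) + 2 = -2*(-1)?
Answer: -54450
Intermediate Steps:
A(F, q) = 0 (A(F, q) = -2 - 2*(-1) = -2 + 2 = 0)
b(H) = 2*H² (b(H) = (H + 0)*(H + H) = H*(2*H) = 2*H²)
b(165)*((-4 + 1) + U(2)) = (2*165²)*((-4 + 1) + 2) = (2*27225)*(-3 + 2) = 54450*(-1) = -54450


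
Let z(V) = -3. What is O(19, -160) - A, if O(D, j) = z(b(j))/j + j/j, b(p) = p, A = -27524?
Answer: 4404003/160 ≈ 27525.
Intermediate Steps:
O(D, j) = 1 - 3/j (O(D, j) = -3/j + j/j = -3/j + 1 = 1 - 3/j)
O(19, -160) - A = (-3 - 160)/(-160) - 1*(-27524) = -1/160*(-163) + 27524 = 163/160 + 27524 = 4404003/160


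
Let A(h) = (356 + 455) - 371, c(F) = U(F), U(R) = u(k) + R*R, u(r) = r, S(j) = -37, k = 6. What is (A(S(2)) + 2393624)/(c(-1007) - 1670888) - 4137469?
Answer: -2717628569741/656833 ≈ -4.1375e+6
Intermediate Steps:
U(R) = 6 + R**2 (U(R) = 6 + R*R = 6 + R**2)
c(F) = 6 + F**2
A(h) = 440 (A(h) = 811 - 371 = 440)
(A(S(2)) + 2393624)/(c(-1007) - 1670888) - 4137469 = (440 + 2393624)/((6 + (-1007)**2) - 1670888) - 4137469 = 2394064/((6 + 1014049) - 1670888) - 4137469 = 2394064/(1014055 - 1670888) - 4137469 = 2394064/(-656833) - 4137469 = 2394064*(-1/656833) - 4137469 = -2394064/656833 - 4137469 = -2717628569741/656833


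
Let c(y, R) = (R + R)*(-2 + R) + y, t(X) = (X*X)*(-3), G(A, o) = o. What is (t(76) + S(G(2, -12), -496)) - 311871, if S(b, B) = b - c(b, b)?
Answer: -329535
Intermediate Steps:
t(X) = -3*X² (t(X) = X²*(-3) = -3*X²)
c(y, R) = y + 2*R*(-2 + R) (c(y, R) = (2*R)*(-2 + R) + y = 2*R*(-2 + R) + y = y + 2*R*(-2 + R))
S(b, B) = -2*b² + 4*b (S(b, B) = b - (b - 4*b + 2*b²) = b - (-3*b + 2*b²) = b + (-2*b² + 3*b) = -2*b² + 4*b)
(t(76) + S(G(2, -12), -496)) - 311871 = (-3*76² + 2*(-12)*(2 - 1*(-12))) - 311871 = (-3*5776 + 2*(-12)*(2 + 12)) - 311871 = (-17328 + 2*(-12)*14) - 311871 = (-17328 - 336) - 311871 = -17664 - 311871 = -329535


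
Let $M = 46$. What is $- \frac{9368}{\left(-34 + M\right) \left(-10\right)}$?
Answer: $\frac{1171}{15} \approx 78.067$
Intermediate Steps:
$- \frac{9368}{\left(-34 + M\right) \left(-10\right)} = - \frac{9368}{\left(-34 + 46\right) \left(-10\right)} = - \frac{9368}{12 \left(-10\right)} = - \frac{9368}{-120} = \left(-9368\right) \left(- \frac{1}{120}\right) = \frac{1171}{15}$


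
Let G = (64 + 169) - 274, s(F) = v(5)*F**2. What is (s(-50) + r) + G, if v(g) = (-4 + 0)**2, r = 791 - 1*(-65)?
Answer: 40815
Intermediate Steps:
r = 856 (r = 791 + 65 = 856)
v(g) = 16 (v(g) = (-4)**2 = 16)
s(F) = 16*F**2
G = -41 (G = 233 - 274 = -41)
(s(-50) + r) + G = (16*(-50)**2 + 856) - 41 = (16*2500 + 856) - 41 = (40000 + 856) - 41 = 40856 - 41 = 40815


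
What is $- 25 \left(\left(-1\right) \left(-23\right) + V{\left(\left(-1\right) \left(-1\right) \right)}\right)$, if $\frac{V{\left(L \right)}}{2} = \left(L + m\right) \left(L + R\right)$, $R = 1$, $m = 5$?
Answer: $-1175$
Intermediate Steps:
$V{\left(L \right)} = 2 \left(1 + L\right) \left(5 + L\right)$ ($V{\left(L \right)} = 2 \left(L + 5\right) \left(L + 1\right) = 2 \left(5 + L\right) \left(1 + L\right) = 2 \left(1 + L\right) \left(5 + L\right)$)
$- 25 \left(\left(-1\right) \left(-23\right) + V{\left(\left(-1\right) \left(-1\right) \right)}\right) = - 25 \left(\left(-1\right) \left(-23\right) + \left(10 + 2 \left(\left(-1\right) \left(-1\right)\right)^{2} + 12 \left(\left(-1\right) \left(-1\right)\right)\right)\right) = - 25 \left(23 + \left(10 + 2 \cdot 1^{2} + 12 \cdot 1\right)\right) = - 25 \left(23 + \left(10 + 2 \cdot 1 + 12\right)\right) = - 25 \left(23 + \left(10 + 2 + 12\right)\right) = - 25 \left(23 + 24\right) = \left(-25\right) 47 = -1175$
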